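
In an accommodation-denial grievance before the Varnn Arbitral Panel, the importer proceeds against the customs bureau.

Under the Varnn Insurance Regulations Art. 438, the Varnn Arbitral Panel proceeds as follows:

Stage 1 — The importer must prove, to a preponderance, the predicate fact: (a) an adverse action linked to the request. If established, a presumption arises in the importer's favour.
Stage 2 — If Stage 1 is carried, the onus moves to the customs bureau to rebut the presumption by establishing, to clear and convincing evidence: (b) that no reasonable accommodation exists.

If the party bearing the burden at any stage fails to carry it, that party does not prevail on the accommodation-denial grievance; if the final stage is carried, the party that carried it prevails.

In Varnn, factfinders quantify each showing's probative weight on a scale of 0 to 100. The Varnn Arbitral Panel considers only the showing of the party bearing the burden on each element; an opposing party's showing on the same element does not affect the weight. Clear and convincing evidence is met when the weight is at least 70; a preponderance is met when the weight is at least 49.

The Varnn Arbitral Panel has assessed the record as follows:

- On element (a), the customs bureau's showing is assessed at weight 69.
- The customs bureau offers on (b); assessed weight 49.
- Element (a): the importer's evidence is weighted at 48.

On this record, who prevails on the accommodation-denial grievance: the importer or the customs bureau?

customs bureau

Stage 1 — burden on importer; standard: a preponderance (weight is at least 49).
    (a): 48 (customs bureau's 69 disregarded) < 49 [not met]
  Stage 1 not carried; the importer fails its burden.
The customs bureau prevails.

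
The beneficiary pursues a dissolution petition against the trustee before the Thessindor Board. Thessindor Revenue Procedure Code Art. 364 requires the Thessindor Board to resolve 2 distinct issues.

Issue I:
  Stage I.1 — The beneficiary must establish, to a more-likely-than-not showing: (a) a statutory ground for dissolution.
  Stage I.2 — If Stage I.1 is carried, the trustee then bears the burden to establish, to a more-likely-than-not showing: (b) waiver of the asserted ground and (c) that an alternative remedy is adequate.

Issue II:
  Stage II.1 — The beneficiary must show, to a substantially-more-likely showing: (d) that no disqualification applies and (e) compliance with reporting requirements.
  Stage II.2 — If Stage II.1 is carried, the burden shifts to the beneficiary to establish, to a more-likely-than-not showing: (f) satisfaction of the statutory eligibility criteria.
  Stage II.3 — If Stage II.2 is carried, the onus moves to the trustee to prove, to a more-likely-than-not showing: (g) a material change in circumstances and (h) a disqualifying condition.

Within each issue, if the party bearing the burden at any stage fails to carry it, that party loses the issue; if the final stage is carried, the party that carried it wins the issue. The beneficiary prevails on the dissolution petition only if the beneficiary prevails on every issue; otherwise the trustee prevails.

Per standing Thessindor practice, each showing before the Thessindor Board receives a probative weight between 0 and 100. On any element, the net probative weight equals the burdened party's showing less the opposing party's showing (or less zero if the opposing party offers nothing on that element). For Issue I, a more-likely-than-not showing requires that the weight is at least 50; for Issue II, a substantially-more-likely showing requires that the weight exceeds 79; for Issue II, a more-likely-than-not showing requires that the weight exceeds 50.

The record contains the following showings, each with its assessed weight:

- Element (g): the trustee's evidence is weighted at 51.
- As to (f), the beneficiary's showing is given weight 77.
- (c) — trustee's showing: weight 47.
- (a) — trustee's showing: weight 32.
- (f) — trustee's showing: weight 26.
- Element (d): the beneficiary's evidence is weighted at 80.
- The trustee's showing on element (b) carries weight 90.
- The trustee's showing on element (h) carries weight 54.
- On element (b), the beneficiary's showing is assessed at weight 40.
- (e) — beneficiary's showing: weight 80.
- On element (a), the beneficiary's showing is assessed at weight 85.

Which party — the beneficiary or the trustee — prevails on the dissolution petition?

— Issue I —
Stage I.1 — burden on beneficiary; standard: a more-likely-than-not showing (weight is at least 50).
    (a): 85 − 32 = 53 ≥ 50 [met]
  All elements met. The burden passes to the trustee.
Stage I.2 — burden on trustee; standard: a more-likely-than-not showing (weight is at least 50).
    (b): 90 − 40 = 50 ≥ 50 [met]
    (c): 47 < 50 [not met]
  Not every element is met, so the trustee fails to carry Stage I.2.
So the beneficiary prevails on this issue.
— Issue II —
At Stage II.1 the beneficiary must meet a substantially-more-likely showing (weight exceeds 79): on (d) the weight is 80, which does exceed 79, so (d) meets the standard; on (e) the weight is 80, > 79, so (e) meets the standard.
  Stage II.1 carried; the burden remains with the beneficiary.
At Stage II.2 the beneficiary must meet a more-likely-than-not showing (weight exceeds 50): on (f) the weight is 77 less the opposing 26 gives net 51, > 50, so (f) meets the standard.
  The beneficiary carries Stage II.2; the trustee now bears the burden.
At Stage II.3 the trustee must meet a more-likely-than-not showing (weight exceeds 50): on (g) the weight is 51, which does exceed 50, so (g) meets the standard; on (h) the weight is 54, > 50, so (h) meets the standard.
  All elements met at the final stage.
Every stage carried; the trustee prevails on this issue.
Per-issue: Issue I → beneficiary; Issue II → trustee. The beneficiary must prevail on every issue; overall, the trustee prevails.

trustee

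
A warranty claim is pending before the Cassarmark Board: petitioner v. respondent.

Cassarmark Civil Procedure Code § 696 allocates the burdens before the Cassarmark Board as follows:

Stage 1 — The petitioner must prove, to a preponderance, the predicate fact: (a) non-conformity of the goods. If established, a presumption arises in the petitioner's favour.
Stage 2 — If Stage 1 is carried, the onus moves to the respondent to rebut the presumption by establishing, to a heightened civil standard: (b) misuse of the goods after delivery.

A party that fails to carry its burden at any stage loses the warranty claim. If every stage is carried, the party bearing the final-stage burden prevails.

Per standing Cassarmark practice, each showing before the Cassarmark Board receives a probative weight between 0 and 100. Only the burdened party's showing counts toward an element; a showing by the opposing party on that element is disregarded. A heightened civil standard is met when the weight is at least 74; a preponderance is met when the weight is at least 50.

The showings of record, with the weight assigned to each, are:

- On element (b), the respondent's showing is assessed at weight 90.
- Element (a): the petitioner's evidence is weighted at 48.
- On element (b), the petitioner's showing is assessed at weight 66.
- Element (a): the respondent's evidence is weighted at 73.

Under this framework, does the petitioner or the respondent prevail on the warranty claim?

respondent

Stage 1 — burden on petitioner; standard: a preponderance (weight is at least 50).
    (a): 48 (respondent's 73 disregarded) < 50 [not met]
  Stage 1 not carried; the petitioner fails its burden.
The analysis ends at Stage 1; the respondent prevails.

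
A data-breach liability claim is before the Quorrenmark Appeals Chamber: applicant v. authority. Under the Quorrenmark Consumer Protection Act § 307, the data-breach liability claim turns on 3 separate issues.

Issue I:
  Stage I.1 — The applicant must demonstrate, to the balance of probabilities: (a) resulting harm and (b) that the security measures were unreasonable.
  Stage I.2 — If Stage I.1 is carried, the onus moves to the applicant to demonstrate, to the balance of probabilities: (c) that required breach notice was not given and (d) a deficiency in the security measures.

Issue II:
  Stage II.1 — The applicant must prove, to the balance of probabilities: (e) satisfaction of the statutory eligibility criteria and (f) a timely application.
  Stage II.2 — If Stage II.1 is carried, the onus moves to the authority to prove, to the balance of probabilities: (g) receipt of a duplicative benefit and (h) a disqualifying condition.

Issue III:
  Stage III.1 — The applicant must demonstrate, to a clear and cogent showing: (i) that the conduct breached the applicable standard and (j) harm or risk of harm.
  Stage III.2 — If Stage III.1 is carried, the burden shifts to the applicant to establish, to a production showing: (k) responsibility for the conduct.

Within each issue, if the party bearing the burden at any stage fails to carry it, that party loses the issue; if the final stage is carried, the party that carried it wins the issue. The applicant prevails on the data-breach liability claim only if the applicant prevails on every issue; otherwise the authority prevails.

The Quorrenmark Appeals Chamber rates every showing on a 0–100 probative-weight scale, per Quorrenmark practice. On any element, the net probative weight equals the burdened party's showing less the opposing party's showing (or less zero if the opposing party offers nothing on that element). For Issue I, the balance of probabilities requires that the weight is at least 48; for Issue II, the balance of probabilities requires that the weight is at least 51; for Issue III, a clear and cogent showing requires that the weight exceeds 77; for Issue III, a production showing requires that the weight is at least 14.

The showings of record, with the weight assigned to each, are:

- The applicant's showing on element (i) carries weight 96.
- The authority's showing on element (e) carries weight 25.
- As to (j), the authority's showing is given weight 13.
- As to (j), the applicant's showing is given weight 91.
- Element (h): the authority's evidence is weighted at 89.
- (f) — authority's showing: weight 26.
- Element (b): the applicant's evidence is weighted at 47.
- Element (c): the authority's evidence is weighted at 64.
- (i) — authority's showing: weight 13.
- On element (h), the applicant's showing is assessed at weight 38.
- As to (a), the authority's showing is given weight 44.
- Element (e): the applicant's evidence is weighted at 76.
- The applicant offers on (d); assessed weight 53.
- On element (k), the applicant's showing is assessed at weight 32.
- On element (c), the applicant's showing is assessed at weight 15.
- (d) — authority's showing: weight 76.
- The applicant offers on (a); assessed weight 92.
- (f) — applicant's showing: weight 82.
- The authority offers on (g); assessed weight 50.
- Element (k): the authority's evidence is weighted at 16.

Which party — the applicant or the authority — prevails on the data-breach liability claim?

— Issue I —
At Stage I.1 the applicant must meet the balance of probabilities (weight is at least 48): on (a) the weight is 92 less the opposing 44 gives net 48, ≥ 48, so (a) meets the standard; on (b) the weight is 47, which does not reach 48, so (b) does not meet the standard.
  The applicant does not carry Stage I.1.
The analysis ends at Stage I.1; the authority prevails on this issue.
— Issue II —
Stage II.1 (applicant, the balance of probabilities, weight is at least 51): (e) net 76−25=51 ≥ 51 — meets; (f) net 82−26=56 ≥ 51 — meets.
  All elements met. The burden passes to the authority.
Stage II.2 (authority, the balance of probabilities, weight is at least 51): (g) 50 < 51 — fails; (h) net 89−38=51 ≥ 51 — meets.
  The authority does not carry Stage II.2.
The applicant prevails on this issue.
— Issue III —
Stage III.1 (applicant, a clear and cogent showing, weight exceeds 77): (i) net 96−13=83 > 77 — meets; (j) net 91−13=78 > 77 — meets.
  All elements met. The applicant retains the burden for Stage III.2.
Stage III.2 (applicant, a production showing, weight is at least 14): (k) net 32−16=16 ≥ 14 — meets.
  All elements met at the final stage.
With every stage satisfied, the applicant prevails on this issue.
Per-issue: Issue I → authority; Issue II → applicant; Issue III → applicant. The applicant must prevail on every issue; overall, the authority prevails.

authority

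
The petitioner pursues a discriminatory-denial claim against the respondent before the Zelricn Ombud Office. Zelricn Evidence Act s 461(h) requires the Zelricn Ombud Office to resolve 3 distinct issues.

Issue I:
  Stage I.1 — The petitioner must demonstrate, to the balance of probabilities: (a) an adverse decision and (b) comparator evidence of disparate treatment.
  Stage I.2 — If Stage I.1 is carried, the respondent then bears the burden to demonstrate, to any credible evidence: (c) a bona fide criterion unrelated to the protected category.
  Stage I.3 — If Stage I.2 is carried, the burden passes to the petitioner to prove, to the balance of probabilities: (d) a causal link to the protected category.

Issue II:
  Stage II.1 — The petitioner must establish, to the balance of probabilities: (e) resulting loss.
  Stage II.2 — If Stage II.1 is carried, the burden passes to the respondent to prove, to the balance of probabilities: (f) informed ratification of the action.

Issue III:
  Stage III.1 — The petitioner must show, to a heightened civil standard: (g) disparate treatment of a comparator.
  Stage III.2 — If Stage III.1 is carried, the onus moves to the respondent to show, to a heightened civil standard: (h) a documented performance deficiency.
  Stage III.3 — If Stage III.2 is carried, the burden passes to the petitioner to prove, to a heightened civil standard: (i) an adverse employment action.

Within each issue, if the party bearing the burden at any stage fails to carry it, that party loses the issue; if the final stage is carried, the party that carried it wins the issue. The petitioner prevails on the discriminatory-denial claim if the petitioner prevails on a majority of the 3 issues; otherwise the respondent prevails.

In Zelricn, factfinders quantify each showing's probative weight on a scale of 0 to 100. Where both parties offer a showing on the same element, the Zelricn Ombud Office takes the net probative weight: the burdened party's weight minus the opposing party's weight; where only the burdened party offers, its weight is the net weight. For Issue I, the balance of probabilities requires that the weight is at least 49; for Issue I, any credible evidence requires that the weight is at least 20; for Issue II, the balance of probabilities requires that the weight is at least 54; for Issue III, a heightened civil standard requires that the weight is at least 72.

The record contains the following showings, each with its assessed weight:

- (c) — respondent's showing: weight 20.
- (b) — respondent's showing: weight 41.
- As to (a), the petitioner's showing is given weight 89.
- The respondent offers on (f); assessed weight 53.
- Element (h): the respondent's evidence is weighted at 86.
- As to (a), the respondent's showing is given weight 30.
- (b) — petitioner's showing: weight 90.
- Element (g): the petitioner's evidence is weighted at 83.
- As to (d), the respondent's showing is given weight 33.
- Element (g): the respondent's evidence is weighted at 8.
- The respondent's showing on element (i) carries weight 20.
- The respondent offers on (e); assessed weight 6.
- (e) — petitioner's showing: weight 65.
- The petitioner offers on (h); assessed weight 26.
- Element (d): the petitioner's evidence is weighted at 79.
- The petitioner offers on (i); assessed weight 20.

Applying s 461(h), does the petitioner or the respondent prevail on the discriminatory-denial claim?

petitioner

— Issue I —
Stage I.1 (petitioner, the balance of probabilities, weight is at least 49): (a) net 89−30=59 ≥ 49 — meets; (b) net 90−41=49 ≥ 49 — meets.
  Stage I.1 carried; the burden shifts to the respondent.
Stage I.2 (respondent, any credible evidence, weight is at least 20): (c) 20 ≥ 20 — meets.
  All elements met. The burden passes to the petitioner.
Stage I.3 (petitioner, the balance of probabilities, weight is at least 49): (d) net 79−33=46 < 49 — fails.
  Not every element is met, so the petitioner fails to carry Stage I.3.
The respondent prevails on this issue.
— Issue II —
At Stage II.1 the petitioner must meet the balance of probabilities (weight is at least 54): on (e) the weight is 65 less the opposing 6 gives net 59, ≥ 54, so (e) meets the standard.
  Stage II.1 carried; the burden shifts to the respondent.
At Stage II.2 the respondent must meet the balance of probabilities (weight is at least 54): on (f) the weight is 53, which does not reach 54, so (f) does not meet the standard.
  Not every element is met, so the respondent fails to carry Stage II.2.
The petitioner prevails on this issue.
— Issue III —
Stage III.1 (petitioner, a heightened civil standard, weight is at least 72): (g) net 83−8=75 ≥ 72 — meets.
  Stage III.1 carried; the burden shifts to the respondent.
Stage III.2 (respondent, a heightened civil standard, weight is at least 72): (h) net 86−26=60 < 72 — fails.
  Not every element is met, so the respondent fails to carry Stage III.2.
The analysis ends at Stage III.2; the petitioner prevails on this issue.
Per-issue: Issue I → respondent; Issue II → petitioner; Issue III → petitioner. The petitioner must prevail on a majority of issues; overall, the petitioner prevails.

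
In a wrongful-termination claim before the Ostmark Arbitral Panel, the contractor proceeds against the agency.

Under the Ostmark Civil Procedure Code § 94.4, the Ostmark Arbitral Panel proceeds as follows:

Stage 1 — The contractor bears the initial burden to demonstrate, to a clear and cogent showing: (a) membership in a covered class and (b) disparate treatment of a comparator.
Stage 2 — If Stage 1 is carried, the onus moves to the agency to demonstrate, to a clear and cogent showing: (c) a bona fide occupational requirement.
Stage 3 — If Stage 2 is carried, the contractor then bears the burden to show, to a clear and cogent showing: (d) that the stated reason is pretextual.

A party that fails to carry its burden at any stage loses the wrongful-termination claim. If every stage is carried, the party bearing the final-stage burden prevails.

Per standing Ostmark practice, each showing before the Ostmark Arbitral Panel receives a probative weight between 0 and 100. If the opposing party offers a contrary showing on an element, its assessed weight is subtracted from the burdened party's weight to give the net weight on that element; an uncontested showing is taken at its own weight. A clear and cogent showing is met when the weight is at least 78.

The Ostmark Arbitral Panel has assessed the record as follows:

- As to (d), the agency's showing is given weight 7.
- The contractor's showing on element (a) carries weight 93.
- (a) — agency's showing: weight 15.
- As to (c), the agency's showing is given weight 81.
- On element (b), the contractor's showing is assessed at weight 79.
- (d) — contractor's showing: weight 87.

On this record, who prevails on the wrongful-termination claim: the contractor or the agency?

At Stage 1 the contractor must meet a clear and cogent showing (weight is at least 78): on (a) the weight is 93 less the opposing 15 gives net 78, which does reach 78, so (a) meets the standard; on (b) the weight is 79, ≥ 78, so (b) meets the standard.
  The contractor carries Stage 1; the agency now bears the burden.
At Stage 2 the agency must meet a clear and cogent showing (weight is at least 78): on (c) the weight is 81, which does reach 78, so (c) meets the standard.
  Stage 2 is satisfied; the onus moves to the contractor.
At Stage 3 the contractor must meet a clear and cogent showing (weight is at least 78): on (d) the weight is 87 less the opposing 7 gives net 80, which does reach 78, so (d) meets the standard.
  Stage 3 carried; the final stage is satisfied.
All stages carried — the contractor prevails.

contractor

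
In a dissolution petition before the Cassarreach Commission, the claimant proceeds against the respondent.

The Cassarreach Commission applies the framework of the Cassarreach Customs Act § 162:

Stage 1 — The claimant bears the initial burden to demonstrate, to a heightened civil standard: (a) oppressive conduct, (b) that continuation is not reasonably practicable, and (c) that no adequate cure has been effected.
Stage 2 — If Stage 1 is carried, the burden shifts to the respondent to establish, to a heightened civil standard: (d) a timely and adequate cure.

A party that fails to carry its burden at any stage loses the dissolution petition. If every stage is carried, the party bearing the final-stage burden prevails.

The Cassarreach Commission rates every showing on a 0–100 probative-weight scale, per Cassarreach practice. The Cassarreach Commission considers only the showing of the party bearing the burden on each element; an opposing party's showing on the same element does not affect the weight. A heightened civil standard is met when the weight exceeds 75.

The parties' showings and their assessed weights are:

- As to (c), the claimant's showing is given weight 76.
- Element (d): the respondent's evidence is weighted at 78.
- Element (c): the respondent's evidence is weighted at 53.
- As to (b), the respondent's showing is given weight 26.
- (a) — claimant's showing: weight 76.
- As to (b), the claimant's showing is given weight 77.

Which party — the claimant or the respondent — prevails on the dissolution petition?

respondent

Stage 1 — burden on claimant; standard: a heightened civil standard (weight exceeds 75).
    (a): 76 > 75 [met]
    (b): 77 (respondent's 26 disregarded) > 75 [met]
    (c): 76 (respondent's 53 disregarded) > 75 [met]
  Stage 1 carried; the burden shifts to the respondent.
Stage 2 — burden on respondent; standard: a heightened civil standard (weight exceeds 75).
    (d): 78 > 75 [met]
  Stage 2 carried; the final stage is satisfied.
With every stage satisfied, the respondent prevails.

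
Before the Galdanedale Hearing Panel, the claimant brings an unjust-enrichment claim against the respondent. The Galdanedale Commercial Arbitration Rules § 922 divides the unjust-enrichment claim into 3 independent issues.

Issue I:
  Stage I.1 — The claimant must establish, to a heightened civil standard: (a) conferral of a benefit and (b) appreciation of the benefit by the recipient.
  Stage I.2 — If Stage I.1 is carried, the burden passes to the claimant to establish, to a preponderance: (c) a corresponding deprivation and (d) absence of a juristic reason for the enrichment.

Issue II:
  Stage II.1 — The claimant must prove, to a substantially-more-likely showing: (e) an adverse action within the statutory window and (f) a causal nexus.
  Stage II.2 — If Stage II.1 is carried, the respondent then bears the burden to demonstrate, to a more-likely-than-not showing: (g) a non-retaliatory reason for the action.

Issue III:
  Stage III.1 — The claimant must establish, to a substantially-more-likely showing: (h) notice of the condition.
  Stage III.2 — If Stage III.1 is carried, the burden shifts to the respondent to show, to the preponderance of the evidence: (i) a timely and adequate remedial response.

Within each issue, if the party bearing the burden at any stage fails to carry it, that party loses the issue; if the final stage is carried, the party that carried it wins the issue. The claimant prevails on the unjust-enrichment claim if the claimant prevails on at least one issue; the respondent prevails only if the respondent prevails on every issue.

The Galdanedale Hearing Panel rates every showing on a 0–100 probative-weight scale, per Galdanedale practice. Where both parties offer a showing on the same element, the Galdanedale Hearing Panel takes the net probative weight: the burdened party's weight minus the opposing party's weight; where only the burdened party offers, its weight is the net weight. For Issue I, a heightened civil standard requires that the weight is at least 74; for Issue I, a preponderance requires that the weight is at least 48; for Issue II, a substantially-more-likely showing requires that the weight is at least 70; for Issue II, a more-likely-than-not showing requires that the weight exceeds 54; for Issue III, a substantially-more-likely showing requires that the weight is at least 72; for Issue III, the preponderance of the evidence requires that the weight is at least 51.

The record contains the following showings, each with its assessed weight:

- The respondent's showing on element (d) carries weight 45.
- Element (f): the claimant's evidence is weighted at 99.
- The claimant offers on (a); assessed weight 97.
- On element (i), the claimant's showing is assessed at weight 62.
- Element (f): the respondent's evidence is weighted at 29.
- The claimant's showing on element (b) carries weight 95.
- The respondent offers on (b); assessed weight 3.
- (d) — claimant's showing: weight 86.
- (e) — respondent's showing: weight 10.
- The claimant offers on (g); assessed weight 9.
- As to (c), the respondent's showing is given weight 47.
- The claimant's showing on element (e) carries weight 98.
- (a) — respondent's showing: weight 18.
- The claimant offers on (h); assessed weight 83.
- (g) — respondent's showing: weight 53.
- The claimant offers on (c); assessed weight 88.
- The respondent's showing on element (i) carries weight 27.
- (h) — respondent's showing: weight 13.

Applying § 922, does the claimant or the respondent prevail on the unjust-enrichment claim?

— Issue I —
Stage I.1 — burden on claimant; standard: a heightened civil standard (weight is at least 74).
    (a): 97 − 18 = 79 ≥ 74 [met]
    (b): 95 − 3 = 92 ≥ 74 [met]
  Stage I.1 carried; the burden remains with the claimant.
Stage I.2 — burden on claimant; standard: a preponderance (weight is at least 48).
    (c): 88 − 47 = 41 < 48 [not met]
    (d): 86 − 45 = 41 < 48 [not met]
  Stage I.2 not carried; the claimant fails its burden.
The analysis ends at Stage I.2; the respondent prevails on this issue.
— Issue II —
At Stage II.1 the claimant must meet a substantially-more-likely showing (weight is at least 70): on (e) the weight is 98 less the opposing 10 gives net 88, which does reach 70, so (e) meets the standard; on (f) the weight is 99 less the opposing 29 gives net 70, ≥ 70, so (f) meets the standard.
  The claimant carries Stage II.1; the respondent now bears the burden.
At Stage II.2 the respondent must meet a more-likely-than-not showing (weight exceeds 54): on (g) the weight is 53 less the opposing 9 gives net 44, ≤ 54, so (g) does not meet the standard.
  The respondent does not carry Stage II.2.
The claimant prevails on this issue.
— Issue III —
Stage III.1 (claimant, a substantially-more-likely showing, weight is at least 72): (h) net 83−13=70 < 72 — fails.
  Not every element is met, so the claimant fails to carry Stage III.1.
The respondent prevails on this issue.
Per-issue: Issue I → respondent; Issue II → claimant; Issue III → respondent. The claimant must prevail on at least one issue; overall, the claimant prevails.

claimant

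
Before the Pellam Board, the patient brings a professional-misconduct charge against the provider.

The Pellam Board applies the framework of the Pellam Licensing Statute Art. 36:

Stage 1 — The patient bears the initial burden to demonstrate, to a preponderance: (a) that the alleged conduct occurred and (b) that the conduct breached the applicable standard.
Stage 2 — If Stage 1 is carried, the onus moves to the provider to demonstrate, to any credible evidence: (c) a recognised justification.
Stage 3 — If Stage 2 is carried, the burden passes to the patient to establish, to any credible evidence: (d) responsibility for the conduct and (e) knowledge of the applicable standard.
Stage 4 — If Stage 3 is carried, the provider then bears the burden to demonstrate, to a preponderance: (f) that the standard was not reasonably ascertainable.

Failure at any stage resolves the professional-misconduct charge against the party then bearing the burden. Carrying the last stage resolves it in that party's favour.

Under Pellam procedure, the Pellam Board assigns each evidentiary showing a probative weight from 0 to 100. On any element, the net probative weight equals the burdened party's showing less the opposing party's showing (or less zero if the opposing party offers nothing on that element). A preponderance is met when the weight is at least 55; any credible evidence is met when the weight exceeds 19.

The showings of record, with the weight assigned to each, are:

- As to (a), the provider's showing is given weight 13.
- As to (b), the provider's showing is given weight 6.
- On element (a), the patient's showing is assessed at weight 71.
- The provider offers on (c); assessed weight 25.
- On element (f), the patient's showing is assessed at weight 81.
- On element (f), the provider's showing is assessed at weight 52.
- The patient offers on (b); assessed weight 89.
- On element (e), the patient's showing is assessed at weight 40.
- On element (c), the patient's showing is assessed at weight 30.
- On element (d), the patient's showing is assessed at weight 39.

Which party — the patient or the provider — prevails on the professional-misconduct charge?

Stage 1 (patient, a preponderance, weight is at least 55): (a) net 71−13=58 ≥ 55 — meets; (b) net 89−6=83 ≥ 55 — meets.
  The patient carries Stage 1; the provider now bears the burden.
Stage 2 (provider, any credible evidence, weight exceeds 19): (c) net 25−30=-5 ≤ 19 — fails.
  The provider does not carry Stage 2.
The patient prevails.

patient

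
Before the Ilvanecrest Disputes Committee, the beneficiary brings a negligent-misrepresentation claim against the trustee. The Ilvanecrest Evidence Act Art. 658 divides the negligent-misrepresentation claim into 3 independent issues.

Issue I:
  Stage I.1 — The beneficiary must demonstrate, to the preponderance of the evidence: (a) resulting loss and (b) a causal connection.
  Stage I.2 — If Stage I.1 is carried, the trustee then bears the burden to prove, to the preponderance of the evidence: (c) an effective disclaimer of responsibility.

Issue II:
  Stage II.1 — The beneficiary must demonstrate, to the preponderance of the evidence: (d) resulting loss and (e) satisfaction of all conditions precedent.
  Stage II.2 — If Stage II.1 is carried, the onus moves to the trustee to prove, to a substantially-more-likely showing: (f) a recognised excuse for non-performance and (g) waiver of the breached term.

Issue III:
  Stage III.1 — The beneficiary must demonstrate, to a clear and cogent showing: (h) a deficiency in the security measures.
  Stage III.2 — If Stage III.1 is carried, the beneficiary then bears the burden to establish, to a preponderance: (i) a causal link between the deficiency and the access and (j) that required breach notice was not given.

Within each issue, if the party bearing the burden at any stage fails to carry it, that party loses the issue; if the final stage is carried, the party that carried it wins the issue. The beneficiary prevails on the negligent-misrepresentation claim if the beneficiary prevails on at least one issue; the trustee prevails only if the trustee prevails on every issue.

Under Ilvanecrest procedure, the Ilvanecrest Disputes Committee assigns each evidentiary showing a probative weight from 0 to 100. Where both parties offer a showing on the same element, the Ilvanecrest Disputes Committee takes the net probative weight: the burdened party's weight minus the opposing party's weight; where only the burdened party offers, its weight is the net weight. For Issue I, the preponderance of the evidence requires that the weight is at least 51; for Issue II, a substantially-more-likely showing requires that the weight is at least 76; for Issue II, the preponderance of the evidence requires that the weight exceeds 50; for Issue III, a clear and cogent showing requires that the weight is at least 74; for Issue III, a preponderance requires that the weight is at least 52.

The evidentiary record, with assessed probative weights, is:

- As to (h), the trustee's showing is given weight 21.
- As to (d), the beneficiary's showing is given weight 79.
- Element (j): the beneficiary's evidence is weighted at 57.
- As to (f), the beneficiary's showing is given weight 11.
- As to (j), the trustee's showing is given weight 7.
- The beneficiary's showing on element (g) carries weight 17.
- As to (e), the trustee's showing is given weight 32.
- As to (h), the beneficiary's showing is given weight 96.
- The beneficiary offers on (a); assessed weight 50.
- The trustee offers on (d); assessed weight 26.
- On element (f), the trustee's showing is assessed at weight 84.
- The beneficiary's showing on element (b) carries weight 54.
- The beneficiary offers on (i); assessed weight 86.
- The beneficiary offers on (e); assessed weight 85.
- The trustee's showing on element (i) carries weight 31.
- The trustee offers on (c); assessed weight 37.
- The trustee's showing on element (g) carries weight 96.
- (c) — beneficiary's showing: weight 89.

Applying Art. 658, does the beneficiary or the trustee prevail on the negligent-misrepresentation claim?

— Issue I —
At Stage I.1 the beneficiary must meet the preponderance of the evidence (weight is at least 51): on (a) the weight is 50, which does not reach 51, so (a) does not meet the standard; on (b) the weight is 54, which does reach 51, so (b) meets the standard.
  Not every element is met, so the beneficiary fails to carry Stage I.1.
The analysis ends at Stage I.1; the trustee prevails on this issue.
— Issue II —
Stage II.1 (beneficiary, the preponderance of the evidence, weight exceeds 50): (d) net 79−26=53 > 50 — meets; (e) net 85−32=53 > 50 — meets.
  Stage II.1 carried; the burden shifts to the trustee.
Stage II.2 (trustee, a substantially-more-likely showing, weight is at least 76): (f) net 84−11=73 < 76 — fails; (g) net 96−17=79 ≥ 76 — meets.
  Stage II.2 not carried; the trustee fails its burden.
So the beneficiary prevails on this issue.
— Issue III —
At Stage III.1 the beneficiary must meet a clear and cogent showing (weight is at least 74): on (h) the weight is 96 less the opposing 21 gives net 75, ≥ 74, so (h) meets the standard.
  All elements met. The beneficiary retains the burden for Stage III.2.
At Stage III.2 the beneficiary must meet a preponderance (weight is at least 52): on (i) the weight is 86 less the opposing 31 gives net 55, which does reach 52, so (i) meets the standard; on (j) the weight is 57 less the opposing 7 gives net 50, which does not reach 52, so (j) does not meet the standard.
  Stage III.2 not carried; the beneficiary fails its burden.
The trustee prevails on this issue.
Per-issue: Issue I → trustee; Issue II → beneficiary; Issue III → trustee. The beneficiary must prevail on at least one issue; overall, the beneficiary prevails.

beneficiary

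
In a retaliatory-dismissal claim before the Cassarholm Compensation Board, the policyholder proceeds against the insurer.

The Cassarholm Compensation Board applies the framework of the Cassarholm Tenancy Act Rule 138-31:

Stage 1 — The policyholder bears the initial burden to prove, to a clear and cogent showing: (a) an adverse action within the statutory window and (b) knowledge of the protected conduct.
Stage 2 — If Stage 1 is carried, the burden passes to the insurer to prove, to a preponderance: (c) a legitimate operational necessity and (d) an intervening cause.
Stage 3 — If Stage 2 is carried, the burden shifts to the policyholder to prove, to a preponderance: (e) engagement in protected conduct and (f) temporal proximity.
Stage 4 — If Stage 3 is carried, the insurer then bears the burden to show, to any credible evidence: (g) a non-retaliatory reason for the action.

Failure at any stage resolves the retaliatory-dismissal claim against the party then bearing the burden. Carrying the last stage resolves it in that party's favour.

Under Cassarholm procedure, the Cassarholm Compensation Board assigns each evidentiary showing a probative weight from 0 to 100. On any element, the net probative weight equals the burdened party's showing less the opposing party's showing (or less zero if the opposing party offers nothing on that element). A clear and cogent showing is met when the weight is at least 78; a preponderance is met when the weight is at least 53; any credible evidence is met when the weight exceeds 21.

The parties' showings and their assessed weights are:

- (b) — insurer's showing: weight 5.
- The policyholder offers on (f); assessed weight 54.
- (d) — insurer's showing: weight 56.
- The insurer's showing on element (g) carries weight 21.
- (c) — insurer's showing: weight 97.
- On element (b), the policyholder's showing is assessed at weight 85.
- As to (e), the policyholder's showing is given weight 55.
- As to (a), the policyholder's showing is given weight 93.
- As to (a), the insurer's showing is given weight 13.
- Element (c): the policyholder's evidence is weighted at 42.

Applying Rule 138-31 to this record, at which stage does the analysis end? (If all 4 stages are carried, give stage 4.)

stage 4

Stage 1 (policyholder, a clear and cogent showing, weight is at least 78): (a) net 93−13=80 ≥ 78 — meets; (b) net 85−5=80 ≥ 78 — meets.
  Stage 1 carried; the burden shifts to the insurer.
Stage 2 (insurer, a preponderance, weight is at least 53): (c) net 97−42=55 ≥ 53 — meets; (d) 56 ≥ 53 — meets.
  All elements met. The burden passes to the policyholder.
Stage 3 (policyholder, a preponderance, weight is at least 53): (e) 55 ≥ 53 — meets; (f) 54 ≥ 53 — meets.
  Stage 3 carried; the burden shifts to the insurer.
Stage 4 (insurer, any credible evidence, weight exceeds 21): (g) 21 ≤ 21 — fails.
  Stage 4 not carried; the insurer fails its burden.
The policyholder prevails.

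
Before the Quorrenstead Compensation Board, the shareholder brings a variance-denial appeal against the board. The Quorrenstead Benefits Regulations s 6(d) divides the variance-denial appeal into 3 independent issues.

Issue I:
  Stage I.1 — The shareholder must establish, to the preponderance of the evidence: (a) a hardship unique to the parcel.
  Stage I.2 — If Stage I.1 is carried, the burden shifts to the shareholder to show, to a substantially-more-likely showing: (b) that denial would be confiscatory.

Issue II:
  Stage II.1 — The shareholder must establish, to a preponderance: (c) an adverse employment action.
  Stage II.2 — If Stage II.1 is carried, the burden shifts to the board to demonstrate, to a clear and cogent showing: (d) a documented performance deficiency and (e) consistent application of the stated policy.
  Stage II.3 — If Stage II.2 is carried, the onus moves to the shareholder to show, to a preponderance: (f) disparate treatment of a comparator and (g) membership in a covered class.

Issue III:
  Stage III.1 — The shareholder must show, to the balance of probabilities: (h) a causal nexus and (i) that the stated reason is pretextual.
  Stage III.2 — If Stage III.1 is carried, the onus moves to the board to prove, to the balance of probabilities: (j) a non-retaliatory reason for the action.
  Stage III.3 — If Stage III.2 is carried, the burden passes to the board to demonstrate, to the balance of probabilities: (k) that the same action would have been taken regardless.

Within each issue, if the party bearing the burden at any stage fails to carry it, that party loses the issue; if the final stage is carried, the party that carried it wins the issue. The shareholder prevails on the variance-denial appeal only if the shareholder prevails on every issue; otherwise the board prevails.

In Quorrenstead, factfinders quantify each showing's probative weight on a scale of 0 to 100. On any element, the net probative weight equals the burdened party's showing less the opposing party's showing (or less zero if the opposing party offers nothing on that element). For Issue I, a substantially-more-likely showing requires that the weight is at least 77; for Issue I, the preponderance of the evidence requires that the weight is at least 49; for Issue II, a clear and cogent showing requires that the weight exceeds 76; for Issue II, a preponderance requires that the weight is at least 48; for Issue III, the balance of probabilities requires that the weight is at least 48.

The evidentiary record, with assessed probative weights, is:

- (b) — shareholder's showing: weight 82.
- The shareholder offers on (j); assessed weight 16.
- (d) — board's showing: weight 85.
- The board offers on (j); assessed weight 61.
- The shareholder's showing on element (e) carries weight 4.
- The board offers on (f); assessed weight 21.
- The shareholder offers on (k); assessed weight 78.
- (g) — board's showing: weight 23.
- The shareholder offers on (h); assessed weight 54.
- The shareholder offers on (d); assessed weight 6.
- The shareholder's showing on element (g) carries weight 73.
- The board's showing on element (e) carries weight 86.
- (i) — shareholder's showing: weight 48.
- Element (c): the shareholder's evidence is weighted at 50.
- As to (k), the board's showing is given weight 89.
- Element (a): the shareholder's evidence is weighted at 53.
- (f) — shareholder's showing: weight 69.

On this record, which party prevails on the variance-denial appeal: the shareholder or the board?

shareholder

— Issue I —
Stage I.1 (shareholder, the preponderance of the evidence, weight is at least 49): (a) 53 ≥ 49 — meets.
  All elements met. The shareholder retains the burden for Stage I.2.
Stage I.2 (shareholder, a substantially-more-likely showing, weight is at least 77): (b) 82 ≥ 77 — meets.
  The shareholder carries the last stage.
All stages carried — the shareholder prevails on this issue.
— Issue II —
At Stage II.1 the shareholder must meet a preponderance (weight is at least 48): on (c) the weight is 50, ≥ 48, so (c) meets the standard.
  Stage II.1 carried; the burden shifts to the board.
At Stage II.2 the board must meet a clear and cogent showing (weight exceeds 76): on (d) the weight is 85 less the opposing 6 gives net 79, which does exceed 76, so (d) meets the standard; on (e) the weight is 86 less the opposing 4 gives net 82, which does exceed 76, so (e) meets the standard.
  The board carries Stage II.2; the shareholder now bears the burden.
At Stage II.3 the shareholder must meet a preponderance (weight is at least 48): on (f) the weight is 69 less the opposing 21 gives net 48, ≥ 48, so (f) meets the standard; on (g) the weight is 73 less the opposing 23 gives net 50, which does reach 48, so (g) meets the standard.
  The shareholder carries the last stage.
With every stage satisfied, the shareholder prevails on this issue.
— Issue III —
Stage III.1 — burden on shareholder; standard: the balance of probabilities (weight is at least 48).
    (h): 54 ≥ 48 [met]
    (i): 48 ≥ 48 [met]
  Stage III.1 carried; the burden shifts to the board.
Stage III.2 — burden on board; standard: the balance of probabilities (weight is at least 48).
    (j): 61 − 16 = 45 < 48 [not met]
  Not every element is met, so the board fails to carry Stage III.2.
So the shareholder prevails on this issue.
Per-issue: Issue I → shareholder; Issue II → shareholder; Issue III → shareholder. The shareholder must prevail on every issue; overall, the shareholder prevails.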